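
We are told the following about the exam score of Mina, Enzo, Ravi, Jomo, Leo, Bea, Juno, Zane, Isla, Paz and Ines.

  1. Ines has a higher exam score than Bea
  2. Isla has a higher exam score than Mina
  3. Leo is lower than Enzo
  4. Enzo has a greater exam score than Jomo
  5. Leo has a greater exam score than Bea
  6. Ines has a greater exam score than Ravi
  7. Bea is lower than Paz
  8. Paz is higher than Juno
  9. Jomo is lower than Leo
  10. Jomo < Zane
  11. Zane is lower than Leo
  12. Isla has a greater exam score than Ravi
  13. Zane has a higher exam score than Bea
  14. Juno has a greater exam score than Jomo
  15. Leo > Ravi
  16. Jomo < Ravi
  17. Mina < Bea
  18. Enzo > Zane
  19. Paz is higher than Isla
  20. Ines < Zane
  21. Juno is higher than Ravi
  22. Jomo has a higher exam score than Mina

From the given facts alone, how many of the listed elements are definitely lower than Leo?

6

Directly below Leo: Jomo, Ravi, Bea, Zane.
One step further: Mina, Ines (6 so far).
No other element is forced below Leo by the given relations, so the count is 6.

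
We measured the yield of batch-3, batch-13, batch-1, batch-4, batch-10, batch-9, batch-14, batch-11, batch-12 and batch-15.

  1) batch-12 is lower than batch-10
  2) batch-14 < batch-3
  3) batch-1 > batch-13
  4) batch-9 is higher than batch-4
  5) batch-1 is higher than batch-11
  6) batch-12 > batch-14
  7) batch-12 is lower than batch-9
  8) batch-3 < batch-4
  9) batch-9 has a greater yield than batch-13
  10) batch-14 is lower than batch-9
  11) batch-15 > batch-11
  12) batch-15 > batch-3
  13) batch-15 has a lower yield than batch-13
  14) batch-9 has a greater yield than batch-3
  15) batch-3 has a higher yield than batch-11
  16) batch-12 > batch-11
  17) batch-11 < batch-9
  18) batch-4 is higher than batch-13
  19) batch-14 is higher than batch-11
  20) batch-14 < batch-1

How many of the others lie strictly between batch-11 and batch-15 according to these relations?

The relations place batch-11 below batch-15. An element lies strictly between them when it is forced above batch-11 and also forced below batch-15.
Above batch-11: {batch-14, batch-3, batch-12, batch-13, batch-4, batch-10, batch-1, batch-9}. Below batch-15: {batch-14, batch-3}.
Intersection: {batch-14, batch-3} — 2.

2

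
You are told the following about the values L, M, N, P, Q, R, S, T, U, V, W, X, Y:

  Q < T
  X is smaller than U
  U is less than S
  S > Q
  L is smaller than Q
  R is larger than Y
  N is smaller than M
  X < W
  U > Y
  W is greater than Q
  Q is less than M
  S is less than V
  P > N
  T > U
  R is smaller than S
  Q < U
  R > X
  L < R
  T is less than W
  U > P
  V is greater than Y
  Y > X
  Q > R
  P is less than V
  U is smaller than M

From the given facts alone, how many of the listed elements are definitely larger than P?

6

The elements the relations force above P are U, S, T, M, V, W — no chain reaches any other.
That is 6.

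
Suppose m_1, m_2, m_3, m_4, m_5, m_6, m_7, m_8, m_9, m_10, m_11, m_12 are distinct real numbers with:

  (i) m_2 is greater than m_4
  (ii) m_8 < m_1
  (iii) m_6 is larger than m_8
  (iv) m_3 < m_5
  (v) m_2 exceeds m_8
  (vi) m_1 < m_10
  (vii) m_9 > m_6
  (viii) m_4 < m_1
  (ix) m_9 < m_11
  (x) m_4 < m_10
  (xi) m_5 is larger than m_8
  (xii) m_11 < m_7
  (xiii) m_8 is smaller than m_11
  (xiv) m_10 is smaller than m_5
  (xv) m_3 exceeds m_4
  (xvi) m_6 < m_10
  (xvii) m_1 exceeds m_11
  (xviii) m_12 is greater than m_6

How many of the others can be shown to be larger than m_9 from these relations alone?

5

The elements the relations force above m_9 are m_11, m_1, m_10, m_5, m_7 — no chain reaches any other.
That is 5.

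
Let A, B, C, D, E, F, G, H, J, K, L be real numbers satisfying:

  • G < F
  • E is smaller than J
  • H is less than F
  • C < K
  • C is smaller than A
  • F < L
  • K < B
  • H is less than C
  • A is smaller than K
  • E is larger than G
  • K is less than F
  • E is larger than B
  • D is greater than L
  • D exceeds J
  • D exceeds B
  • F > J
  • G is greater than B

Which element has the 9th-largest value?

A

The consecutive relations fix a unique order: H < C < A < K < B < G < E < J < F < L < D.
The 9th largest is A.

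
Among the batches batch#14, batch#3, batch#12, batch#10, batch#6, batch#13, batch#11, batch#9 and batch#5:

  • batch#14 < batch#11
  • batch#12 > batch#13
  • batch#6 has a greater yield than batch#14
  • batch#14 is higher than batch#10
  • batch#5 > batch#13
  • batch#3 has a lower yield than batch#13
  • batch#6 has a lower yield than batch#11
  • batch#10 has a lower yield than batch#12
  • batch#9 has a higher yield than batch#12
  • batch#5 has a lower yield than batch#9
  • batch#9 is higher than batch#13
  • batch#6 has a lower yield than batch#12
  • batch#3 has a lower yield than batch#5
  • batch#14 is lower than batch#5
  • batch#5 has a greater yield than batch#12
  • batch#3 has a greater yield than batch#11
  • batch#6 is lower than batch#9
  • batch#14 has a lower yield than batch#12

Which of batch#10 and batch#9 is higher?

Following the relations from batch#10: batch#10 < batch#14 < batch#6 < batch#11 < batch#3 < batch#13 < batch#12 < batch#5 < batch#9.
So batch#10 < batch#9; batch#9 is the higher of the two.

batch#9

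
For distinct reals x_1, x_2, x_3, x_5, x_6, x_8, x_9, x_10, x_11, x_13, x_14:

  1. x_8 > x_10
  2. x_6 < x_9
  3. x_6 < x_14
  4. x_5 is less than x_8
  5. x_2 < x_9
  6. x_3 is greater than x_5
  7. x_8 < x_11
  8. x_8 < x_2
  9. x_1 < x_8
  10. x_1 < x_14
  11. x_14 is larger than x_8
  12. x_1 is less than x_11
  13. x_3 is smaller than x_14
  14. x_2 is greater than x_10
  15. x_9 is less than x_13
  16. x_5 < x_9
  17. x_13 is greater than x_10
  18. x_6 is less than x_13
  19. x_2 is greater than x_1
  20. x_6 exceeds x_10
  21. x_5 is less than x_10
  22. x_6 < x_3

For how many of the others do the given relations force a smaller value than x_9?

6

Directly below x_9: x_5, x_6, x_2.
One step further: x_10, x_1, x_8 (6 so far).
Nothing else is reachable below x_9; 6 in all.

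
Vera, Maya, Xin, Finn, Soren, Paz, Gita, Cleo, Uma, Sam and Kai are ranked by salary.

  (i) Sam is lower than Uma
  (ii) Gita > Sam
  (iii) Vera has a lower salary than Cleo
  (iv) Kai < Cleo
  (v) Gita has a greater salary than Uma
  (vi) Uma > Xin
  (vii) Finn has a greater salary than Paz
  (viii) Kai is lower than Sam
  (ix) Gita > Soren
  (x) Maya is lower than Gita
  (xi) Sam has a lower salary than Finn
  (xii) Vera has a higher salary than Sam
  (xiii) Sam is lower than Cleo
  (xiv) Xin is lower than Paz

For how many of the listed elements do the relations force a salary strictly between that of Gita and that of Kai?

2

Chaining upward from Kai reaches: Sam, Vera, Uma, Cleo, Finn.
Chaining downward from Gita reaches: Sam, Xin, Uma, Soren, Maya.
Strictly between Kai and Gita are those in both lists: Sam, Uma — 2 elements.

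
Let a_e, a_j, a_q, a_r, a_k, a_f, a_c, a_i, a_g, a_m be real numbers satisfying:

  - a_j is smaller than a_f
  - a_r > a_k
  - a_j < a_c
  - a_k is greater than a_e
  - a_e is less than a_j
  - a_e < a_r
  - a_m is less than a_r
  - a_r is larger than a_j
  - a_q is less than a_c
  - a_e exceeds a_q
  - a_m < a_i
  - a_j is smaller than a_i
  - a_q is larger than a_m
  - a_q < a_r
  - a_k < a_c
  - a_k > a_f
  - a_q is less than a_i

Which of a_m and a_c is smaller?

a_m < a_q and a_q < a_e give a_m < a_e.
Then a_e < a_j extends the chain to a_j.
With a_j < a_f: a_m < a_q < a_e < a_j < a_f.
With a_f < a_k: a_m < a_q < a_e < a_j < a_f < a_k.
Then a_k < a_c extends the chain to a_c.
So a_m < a_c; a_m is the smaller of the two.

a_m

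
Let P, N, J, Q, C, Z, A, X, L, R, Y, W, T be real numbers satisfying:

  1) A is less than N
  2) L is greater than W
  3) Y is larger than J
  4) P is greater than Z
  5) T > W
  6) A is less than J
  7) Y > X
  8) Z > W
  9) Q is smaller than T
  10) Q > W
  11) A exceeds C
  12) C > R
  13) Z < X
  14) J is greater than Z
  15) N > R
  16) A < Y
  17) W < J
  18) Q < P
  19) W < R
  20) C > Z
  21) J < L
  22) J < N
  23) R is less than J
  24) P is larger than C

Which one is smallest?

W

Q is not least since W < Q; R is not least since W < R; Z is not least since W < Z; C is not least since Z < C; X is not least since Z < X; A is not least since C < A; J is not least since Z < J; L is not least since W < L; N is not least since J < N; T is not least since W < T; Y is not least since A < Y; P is not least since C < P.
Only W has nothing below it, so W is the smallest.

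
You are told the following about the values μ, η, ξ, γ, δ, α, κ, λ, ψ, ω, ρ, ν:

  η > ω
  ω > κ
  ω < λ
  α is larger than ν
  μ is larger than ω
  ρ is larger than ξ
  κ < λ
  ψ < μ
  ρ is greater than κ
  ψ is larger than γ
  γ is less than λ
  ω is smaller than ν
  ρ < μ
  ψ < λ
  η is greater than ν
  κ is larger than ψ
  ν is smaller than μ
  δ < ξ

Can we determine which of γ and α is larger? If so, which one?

α

γ < ψ and ψ < κ give γ < κ.
Then κ < ω extends the chain to ω.
With ω < ν: γ < ψ < κ < ω < ν.
Then ν < α extends the chain to α.
So α is larger.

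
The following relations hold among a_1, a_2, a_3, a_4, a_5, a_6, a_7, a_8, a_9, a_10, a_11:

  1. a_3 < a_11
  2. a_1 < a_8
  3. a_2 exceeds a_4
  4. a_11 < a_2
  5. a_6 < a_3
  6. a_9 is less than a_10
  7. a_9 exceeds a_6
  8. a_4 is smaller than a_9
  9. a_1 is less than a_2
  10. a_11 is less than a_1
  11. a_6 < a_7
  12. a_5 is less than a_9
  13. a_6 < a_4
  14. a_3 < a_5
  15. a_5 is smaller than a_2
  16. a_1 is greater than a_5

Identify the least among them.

Chaining upward from a_6: directly above it, a_3, a_4, a_7, a_9; then a_11, a_5, a_2, a_10; then a_1; then a_8.
That covers every other element, and nothing is given below a_6, so a_6 is the least.

a_6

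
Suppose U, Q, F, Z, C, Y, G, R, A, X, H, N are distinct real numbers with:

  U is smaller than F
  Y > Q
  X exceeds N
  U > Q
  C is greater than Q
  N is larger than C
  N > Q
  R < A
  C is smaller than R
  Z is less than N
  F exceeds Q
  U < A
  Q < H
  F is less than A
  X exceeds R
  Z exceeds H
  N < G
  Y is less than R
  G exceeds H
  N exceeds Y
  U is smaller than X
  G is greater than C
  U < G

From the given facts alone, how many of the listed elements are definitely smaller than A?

6

Directly below A: U, F, R.
One step further: Q, C, Y (6 so far).
Nothing else is reachable below A; 6 in all.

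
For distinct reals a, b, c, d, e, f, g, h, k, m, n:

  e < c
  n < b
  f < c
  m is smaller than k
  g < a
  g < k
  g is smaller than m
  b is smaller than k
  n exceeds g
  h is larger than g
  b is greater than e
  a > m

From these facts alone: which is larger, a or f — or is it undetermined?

undetermined

Following every chain through a: below a we get g, m.
f is not reached, and no chain runs the other way from f to a.
So the given relations leave the order of a and f undetermined.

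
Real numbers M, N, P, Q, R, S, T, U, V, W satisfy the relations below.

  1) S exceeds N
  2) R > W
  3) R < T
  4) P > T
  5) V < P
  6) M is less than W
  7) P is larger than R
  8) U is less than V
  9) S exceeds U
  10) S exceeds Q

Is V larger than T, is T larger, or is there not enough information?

undetermined

Following every chain through V: above V we get P; below V we get U.
T is not reached, and no chain runs the other way from T to V.
So the given relations leave the order of V and T undetermined.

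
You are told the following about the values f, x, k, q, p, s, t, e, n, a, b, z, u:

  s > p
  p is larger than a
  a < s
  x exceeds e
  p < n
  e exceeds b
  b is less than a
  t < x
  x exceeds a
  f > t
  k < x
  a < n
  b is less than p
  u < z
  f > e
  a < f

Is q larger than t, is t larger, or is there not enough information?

undetermined

Following every chain through t: above t we get f, x.
q is not reached, and no chain runs the other way from q to t.
So the given relations leave the order of t and q undetermined.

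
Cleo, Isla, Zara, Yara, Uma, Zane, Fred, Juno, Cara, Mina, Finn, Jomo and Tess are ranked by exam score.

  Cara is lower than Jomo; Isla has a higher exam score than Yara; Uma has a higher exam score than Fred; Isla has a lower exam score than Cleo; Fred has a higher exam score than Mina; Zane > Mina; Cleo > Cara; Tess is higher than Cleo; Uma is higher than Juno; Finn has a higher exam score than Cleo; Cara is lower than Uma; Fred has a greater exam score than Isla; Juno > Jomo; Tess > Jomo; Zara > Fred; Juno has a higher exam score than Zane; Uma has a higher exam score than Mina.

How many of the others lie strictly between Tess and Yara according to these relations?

The relations place Yara below Tess. An element lies strictly between them when it is forced above Yara and also forced below Tess.
Above Yara: {Isla, Fred, Uma, Zara, Cleo, Finn}. Below Tess: {Cara, Isla, Jomo, Cleo}.
Intersection: {Isla, Cleo} — 2.

2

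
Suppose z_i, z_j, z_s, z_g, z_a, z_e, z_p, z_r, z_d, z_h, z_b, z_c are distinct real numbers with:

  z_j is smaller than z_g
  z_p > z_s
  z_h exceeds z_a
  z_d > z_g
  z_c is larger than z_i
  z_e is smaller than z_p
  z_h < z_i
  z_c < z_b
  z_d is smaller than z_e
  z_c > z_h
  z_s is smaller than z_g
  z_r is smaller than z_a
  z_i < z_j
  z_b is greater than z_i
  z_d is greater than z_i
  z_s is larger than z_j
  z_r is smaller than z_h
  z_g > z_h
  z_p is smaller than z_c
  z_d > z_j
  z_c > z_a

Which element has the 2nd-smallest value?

z_a

Piecing the relations together gives one ordering: z_r < z_a < z_h < z_i < z_j < z_s < z_g < z_d < z_e < z_p < z_c < z_b.
Counting 2 from the smallest end gives z_a.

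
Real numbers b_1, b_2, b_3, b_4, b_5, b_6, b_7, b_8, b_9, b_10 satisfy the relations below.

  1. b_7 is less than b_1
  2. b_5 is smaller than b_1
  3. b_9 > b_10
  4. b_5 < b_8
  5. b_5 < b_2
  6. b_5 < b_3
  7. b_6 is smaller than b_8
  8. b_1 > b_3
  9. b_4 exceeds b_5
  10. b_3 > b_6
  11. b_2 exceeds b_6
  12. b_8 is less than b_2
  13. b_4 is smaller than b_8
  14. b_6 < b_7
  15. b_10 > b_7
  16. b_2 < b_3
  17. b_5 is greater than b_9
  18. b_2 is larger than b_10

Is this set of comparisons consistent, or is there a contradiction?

The single ordering b_6 < b_7 < b_10 < b_9 < b_5 < b_4 < b_8 < b_2 < b_3 < b_1 satisfies every listed relation, so no contradiction arises.

consistent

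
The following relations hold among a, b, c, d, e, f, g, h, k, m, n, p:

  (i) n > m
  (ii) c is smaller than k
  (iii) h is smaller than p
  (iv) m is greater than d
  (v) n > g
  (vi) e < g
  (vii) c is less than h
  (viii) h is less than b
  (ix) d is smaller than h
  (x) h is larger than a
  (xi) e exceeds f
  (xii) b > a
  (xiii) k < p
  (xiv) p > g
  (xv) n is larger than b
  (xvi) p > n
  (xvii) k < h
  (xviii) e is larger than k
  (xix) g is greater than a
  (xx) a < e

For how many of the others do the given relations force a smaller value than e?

4

From e the given relations immediately reach f, a, k.
From those, c — 4 in total.
Nothing else is reachable below e; 4 in all.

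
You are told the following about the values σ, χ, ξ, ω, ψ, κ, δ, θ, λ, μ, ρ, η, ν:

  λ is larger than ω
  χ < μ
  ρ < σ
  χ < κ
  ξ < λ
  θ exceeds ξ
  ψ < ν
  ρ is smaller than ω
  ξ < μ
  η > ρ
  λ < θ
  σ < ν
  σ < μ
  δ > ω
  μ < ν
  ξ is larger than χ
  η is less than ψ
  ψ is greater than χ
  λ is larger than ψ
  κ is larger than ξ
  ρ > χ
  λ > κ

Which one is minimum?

Chaining upward from χ: directly above it, ξ, ρ, κ, ψ, μ; then η, σ, ω, ν, λ, θ; then δ.
That covers every other element, and nothing is given below χ, so χ is the minimum.

χ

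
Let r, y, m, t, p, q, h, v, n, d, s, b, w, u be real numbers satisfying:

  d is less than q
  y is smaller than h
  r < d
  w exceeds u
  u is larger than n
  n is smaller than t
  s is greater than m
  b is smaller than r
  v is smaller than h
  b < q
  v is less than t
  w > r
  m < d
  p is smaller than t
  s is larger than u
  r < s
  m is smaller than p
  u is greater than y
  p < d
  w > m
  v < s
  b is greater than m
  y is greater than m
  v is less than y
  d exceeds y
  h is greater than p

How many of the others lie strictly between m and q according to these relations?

5

The relations place m below q. An element lies strictly between them when it is forced above m and also forced below q.
Above m: {p, b, r, y, h, u, d, s, t, w}. Below q: {p, b, v, r, y, d}.
Intersection: {p, b, r, y, d} — 5.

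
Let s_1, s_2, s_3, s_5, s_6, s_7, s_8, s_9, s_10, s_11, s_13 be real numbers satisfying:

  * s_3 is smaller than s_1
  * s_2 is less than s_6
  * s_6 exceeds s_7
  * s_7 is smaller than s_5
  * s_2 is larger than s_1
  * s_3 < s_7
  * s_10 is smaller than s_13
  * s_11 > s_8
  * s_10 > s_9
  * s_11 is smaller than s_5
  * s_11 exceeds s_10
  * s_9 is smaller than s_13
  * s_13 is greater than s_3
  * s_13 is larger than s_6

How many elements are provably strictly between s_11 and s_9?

Chaining upward from s_9 reaches: s_10, s_13, s_5.
Chaining downward from s_11 reaches: s_8, s_10.
Strictly between s_9 and s_11 are those in both lists: s_10 — 1 element.

1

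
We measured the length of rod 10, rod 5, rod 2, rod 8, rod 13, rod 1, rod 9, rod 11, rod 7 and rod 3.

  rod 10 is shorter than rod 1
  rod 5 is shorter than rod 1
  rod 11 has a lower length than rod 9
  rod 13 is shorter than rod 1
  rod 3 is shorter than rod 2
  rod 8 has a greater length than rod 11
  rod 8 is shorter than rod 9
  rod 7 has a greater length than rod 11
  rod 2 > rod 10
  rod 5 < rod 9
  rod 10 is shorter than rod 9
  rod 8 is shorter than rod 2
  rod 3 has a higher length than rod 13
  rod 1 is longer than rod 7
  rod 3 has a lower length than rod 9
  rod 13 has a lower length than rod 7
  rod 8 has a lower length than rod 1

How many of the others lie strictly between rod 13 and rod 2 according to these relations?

1

The relations place rod 13 below rod 2. An element lies strictly between them when it is forced above rod 13 and also forced below rod 2.
Above rod 13: {rod 3, rod 7, rod 1, rod 9}. Below rod 2: {rod 11, rod 10, rod 8, rod 3}.
Intersection: {rod 3} — 1.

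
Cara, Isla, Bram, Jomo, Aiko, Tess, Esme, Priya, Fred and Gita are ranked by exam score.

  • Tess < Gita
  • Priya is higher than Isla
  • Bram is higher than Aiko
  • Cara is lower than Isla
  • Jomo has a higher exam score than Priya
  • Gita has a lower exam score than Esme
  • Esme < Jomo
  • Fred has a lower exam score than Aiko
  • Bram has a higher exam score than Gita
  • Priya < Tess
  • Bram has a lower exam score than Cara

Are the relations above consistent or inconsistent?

We have Gita < Bram stated directly, yet also Bram < Cara < Isla < Priya < Tess < Gita by chaining the others — so Bram < Gita. Contradiction.

inconsistent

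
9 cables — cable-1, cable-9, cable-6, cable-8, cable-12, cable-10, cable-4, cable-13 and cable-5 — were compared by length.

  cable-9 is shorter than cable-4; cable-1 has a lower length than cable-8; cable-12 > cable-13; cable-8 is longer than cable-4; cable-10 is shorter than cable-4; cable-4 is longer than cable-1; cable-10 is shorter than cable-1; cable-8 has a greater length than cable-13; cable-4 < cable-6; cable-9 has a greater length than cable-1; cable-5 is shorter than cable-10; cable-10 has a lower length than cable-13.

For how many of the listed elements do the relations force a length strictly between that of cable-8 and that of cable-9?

Chaining upward from cable-9 reaches: cable-4, cable-6.
Chaining downward from cable-8 reaches: cable-5, cable-10, cable-1, cable-4, cable-13.
Strictly between cable-9 and cable-8 are those in both lists: cable-4 — 1 element.

1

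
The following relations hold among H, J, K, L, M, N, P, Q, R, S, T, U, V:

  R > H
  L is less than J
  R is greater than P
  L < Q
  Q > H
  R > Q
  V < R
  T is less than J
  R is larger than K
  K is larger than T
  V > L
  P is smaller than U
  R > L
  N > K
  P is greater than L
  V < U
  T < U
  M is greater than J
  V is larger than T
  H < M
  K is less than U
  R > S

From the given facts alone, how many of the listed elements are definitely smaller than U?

The elements the relations force below U are L, T, K, P, V — no chain reaches any other.
That is 5.

5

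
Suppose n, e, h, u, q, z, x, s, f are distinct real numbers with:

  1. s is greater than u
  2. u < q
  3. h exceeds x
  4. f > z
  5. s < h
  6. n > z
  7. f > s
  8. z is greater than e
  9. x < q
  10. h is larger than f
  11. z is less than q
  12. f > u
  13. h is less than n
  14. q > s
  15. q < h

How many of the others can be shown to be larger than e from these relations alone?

Directly above e: z.
One step further: f, q, n (4 so far).
One step further: h (5 so far).
Nothing else is reachable above e; 5 in all.

5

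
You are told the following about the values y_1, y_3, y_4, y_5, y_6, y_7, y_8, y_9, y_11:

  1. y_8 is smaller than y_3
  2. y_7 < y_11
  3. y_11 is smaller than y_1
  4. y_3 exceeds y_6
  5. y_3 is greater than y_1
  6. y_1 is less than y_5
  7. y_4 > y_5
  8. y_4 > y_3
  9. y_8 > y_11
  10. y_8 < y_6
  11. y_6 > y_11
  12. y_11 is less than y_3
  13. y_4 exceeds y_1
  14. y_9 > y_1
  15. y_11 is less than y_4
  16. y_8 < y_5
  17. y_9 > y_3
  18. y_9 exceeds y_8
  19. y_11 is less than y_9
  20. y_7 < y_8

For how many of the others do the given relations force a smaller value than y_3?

5

From y_3 the given relations immediately reach y_11, y_1, y_8, y_6.
From those, y_7 — 5 in total.
Nothing else is reachable below y_3; 5 in all.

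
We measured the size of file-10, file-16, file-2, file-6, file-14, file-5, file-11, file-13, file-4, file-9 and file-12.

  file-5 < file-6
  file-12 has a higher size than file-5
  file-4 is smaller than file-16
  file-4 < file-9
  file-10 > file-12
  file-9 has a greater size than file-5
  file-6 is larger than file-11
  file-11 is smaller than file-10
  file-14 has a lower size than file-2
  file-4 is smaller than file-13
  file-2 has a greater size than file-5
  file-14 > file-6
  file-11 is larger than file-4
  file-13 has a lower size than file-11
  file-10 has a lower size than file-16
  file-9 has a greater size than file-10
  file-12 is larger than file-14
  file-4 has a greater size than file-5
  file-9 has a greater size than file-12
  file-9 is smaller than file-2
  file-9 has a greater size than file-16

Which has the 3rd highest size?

Piecing the relations together gives one ordering: file-5 < file-4 < file-13 < file-11 < file-6 < file-14 < file-12 < file-10 < file-16 < file-9 < file-2.
The 3rd largest is file-16.

file-16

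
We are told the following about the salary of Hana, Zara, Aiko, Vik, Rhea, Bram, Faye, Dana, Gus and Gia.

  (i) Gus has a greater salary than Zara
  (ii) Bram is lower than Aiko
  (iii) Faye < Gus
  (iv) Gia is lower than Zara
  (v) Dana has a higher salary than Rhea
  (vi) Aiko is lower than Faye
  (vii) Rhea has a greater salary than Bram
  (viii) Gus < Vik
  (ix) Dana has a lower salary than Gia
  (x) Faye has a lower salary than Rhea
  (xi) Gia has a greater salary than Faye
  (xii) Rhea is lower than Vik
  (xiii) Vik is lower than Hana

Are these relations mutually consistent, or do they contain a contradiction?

Every relation is compatible with Bram < Aiko < Faye < Rhea < Dana < Gia < Zara < Gus < Vik < Hana; the set is consistent.

consistent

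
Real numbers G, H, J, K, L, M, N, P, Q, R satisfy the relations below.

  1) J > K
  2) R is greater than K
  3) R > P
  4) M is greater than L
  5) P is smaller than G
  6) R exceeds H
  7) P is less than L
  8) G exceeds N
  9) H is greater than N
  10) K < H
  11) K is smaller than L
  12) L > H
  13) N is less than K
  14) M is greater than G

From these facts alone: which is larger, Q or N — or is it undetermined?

undetermined

Following every chain through N: above N we get K, J, H, G, L, M, R.
Q is not reached, and no chain runs the other way from Q to N.
So the given relations leave the order of N and Q undetermined.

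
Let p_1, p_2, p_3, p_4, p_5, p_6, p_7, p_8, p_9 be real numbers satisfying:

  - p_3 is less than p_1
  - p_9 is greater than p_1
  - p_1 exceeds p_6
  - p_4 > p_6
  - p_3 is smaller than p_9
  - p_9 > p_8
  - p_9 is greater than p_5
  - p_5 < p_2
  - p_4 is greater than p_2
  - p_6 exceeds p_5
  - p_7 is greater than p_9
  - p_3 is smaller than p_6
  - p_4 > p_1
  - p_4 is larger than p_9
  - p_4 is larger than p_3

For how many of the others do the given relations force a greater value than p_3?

5

The elements the relations force above p_3 are p_6, p_1, p_9, p_7, p_4 — no chain reaches any other.
That is 5.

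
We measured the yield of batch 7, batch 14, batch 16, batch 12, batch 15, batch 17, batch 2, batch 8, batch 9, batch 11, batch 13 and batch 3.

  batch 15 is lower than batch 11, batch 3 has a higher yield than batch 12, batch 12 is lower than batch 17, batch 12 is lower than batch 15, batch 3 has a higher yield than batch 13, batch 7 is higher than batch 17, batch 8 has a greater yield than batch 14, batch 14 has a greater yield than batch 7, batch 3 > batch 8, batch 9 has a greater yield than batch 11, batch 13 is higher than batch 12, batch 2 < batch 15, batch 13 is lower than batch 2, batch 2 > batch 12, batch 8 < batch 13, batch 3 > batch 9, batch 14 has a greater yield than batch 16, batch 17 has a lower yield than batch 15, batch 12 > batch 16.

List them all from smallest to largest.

Nothing is placed below batch 16, so it is least; from there batch 16 < batch 12; batch 12 < batch 17; batch 17 < batch 7; batch 7 < batch 14; batch 14 < batch 8; batch 8 < batch 13; batch 13 < batch 2; batch 2 < batch 15; batch 15 < batch 11; batch 11 < batch 9; batch 9 < batch 3, each given directly.

batch 16 < batch 12 < batch 17 < batch 7 < batch 14 < batch 8 < batch 13 < batch 2 < batch 15 < batch 11 < batch 9 < batch 3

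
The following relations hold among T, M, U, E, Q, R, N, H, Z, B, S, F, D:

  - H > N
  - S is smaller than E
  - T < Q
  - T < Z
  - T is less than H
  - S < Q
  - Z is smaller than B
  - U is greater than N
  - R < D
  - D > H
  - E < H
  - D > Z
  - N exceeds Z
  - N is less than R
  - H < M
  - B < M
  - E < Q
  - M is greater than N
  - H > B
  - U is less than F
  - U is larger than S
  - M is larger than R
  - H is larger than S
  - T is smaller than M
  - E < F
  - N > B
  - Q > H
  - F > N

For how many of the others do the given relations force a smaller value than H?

From H the given relations immediately reach T, B, N, S, E.
From those, Z — 6 in total.
Nothing else is reachable below H; 6 in all.

6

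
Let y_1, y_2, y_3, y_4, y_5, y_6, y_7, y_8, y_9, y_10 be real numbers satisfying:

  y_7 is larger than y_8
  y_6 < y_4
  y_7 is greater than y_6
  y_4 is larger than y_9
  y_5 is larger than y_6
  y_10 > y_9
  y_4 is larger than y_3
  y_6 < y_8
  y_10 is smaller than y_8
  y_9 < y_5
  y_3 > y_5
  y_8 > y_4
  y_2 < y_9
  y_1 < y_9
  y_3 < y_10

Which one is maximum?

y_1 is not greatest since y_1 < y_9; y_6 is not greatest since y_6 < y_8; y_2 is not greatest since y_2 < y_9; y_9 is not greatest since y_9 < y_5; y_5 is not greatest since y_5 < y_3; y_3 is not greatest since y_3 < y_4; y_10 is not greatest since y_10 < y_8; y_4 is not greatest since y_4 < y_8; y_8 is not greatest since y_8 < y_7.
Only y_7 has nothing above it, so y_7 is the maximum.

y_7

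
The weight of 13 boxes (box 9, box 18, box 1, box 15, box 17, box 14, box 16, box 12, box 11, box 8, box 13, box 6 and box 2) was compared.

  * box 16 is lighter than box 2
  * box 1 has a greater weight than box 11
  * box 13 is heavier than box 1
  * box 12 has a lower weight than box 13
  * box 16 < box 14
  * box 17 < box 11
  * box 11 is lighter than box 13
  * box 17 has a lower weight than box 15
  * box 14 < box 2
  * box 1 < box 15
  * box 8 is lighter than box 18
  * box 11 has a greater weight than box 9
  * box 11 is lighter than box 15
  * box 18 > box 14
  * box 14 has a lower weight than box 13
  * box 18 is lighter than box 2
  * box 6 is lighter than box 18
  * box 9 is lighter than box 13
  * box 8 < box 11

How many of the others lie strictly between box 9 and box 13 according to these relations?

Chaining upward from box 9 reaches: box 11, box 1, box 15.
Chaining downward from box 13 reaches: box 8, box 16, box 14, box 17, box 11, box 1, box 12.
Strictly between box 9 and box 13 are those in both lists: box 11, box 1 — 2 elements.

2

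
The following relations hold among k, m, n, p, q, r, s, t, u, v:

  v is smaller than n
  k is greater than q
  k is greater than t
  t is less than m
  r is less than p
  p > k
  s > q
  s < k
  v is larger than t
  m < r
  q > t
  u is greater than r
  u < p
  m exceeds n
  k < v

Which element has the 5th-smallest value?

v

Piecing the relations together gives one ordering: t < q < s < k < v < n < m < r < u < p.
Counting 5 from the smallest end gives v.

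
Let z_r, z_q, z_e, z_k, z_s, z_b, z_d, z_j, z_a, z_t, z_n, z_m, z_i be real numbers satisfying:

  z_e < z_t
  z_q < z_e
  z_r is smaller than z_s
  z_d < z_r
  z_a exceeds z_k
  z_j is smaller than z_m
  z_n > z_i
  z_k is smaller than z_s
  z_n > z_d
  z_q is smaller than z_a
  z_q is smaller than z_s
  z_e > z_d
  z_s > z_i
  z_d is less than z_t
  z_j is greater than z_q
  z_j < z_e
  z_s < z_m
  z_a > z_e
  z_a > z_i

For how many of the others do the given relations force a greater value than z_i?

4

The elements the relations force above z_i are z_n, z_s, z_a, z_m — no chain reaches any other.
That is 4.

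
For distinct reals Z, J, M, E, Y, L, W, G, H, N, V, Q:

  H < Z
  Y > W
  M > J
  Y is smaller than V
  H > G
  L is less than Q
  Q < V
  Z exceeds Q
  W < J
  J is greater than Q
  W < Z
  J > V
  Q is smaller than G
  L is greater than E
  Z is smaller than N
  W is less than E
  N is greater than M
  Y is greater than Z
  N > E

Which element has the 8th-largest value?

Chaining the given pairs: W < E < L < Q < G < H < Z < Y < V < J < M < N.
Counting 8 from the largest end gives G.

G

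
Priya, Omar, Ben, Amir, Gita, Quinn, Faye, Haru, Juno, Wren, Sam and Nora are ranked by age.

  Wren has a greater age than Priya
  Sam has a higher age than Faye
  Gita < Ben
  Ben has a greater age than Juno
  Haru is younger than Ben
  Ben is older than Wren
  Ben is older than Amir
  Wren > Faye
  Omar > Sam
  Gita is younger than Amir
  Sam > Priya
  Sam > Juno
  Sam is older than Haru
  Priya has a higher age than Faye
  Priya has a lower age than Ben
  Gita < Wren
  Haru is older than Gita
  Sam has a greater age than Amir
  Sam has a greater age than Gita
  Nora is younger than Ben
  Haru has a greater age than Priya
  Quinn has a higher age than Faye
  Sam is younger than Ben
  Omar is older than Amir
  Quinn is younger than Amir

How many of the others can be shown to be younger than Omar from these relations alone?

From Omar the given relations immediately reach Amir, Sam.
From those, Juno, Faye, Quinn, Gita, Priya, Haru — 8 in total.
No other element is forced below Omar by the given relations, so the count is 8.

8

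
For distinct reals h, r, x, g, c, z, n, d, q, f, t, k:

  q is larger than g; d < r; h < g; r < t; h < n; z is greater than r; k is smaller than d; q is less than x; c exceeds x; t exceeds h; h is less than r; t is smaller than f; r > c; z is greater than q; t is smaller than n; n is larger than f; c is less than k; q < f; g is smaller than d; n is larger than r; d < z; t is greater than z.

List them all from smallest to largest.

h < g < q < x < c < k < d < r < z < t < f < n

Nothing is placed below h, so it is least; from there h < g; g < q; q < x; x < c; c < k; k < d; d < r; r < z; z < t; t < f; f < n, each given directly.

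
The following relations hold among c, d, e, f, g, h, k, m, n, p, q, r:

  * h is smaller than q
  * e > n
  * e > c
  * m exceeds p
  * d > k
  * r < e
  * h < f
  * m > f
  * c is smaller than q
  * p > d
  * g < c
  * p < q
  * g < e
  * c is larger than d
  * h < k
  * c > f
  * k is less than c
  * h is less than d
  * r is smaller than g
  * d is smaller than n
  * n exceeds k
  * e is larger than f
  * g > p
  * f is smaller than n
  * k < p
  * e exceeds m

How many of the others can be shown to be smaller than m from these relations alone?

From m the given relations immediately reach f, p.
From those, h, k, d — 5 in total.
Nothing else is reachable below m; 5 in all.

5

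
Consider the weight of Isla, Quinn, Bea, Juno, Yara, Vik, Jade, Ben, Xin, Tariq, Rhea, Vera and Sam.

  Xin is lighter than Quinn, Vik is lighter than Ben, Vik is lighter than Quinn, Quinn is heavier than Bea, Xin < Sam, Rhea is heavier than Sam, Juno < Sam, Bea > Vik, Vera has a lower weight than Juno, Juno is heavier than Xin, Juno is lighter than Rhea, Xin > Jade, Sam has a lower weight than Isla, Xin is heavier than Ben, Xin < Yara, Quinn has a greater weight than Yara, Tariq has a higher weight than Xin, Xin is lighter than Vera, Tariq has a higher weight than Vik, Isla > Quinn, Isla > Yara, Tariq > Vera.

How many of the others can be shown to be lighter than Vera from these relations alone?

4

The elements the relations force below Vera are Vik, Ben, Jade, Xin — no chain reaches any other.
That is 4.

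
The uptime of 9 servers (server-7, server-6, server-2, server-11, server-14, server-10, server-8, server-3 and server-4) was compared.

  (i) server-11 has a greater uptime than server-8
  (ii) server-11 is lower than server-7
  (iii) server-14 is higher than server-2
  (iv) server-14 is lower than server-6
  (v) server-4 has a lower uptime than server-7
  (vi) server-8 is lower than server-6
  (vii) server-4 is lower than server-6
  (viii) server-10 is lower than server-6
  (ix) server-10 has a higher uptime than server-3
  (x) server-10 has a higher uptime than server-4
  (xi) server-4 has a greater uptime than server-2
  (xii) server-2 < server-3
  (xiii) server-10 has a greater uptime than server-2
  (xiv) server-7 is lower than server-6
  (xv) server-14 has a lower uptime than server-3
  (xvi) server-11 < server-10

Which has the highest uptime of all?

Chaining downward from server-6: directly below it, server-8, server-14, server-4, server-7, server-10; then server-2, server-11, server-3.
That covers every other element, and nothing is given above server-6, so server-6 is the highest uptime.

server-6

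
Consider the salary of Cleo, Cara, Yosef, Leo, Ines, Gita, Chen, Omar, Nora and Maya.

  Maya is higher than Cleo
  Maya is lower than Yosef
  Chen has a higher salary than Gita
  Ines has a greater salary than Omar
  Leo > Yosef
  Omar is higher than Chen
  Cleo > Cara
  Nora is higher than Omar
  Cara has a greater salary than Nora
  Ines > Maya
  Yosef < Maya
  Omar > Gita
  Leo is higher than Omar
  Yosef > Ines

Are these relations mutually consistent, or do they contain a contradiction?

inconsistent

Chaining the given relations yields Maya < Ines < Yosef, so Maya < Yosef. But one relation states Yosef < Maya. These cannot both hold.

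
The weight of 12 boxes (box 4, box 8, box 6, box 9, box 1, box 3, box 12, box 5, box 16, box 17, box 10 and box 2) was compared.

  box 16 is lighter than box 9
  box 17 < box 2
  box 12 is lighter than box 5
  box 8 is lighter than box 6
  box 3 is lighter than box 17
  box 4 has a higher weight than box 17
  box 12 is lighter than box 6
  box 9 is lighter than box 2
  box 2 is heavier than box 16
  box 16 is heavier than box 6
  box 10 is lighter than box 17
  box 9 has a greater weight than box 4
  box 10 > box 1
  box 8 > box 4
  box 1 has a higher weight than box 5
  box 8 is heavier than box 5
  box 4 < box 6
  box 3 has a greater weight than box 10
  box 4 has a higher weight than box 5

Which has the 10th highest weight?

box 1

Piecing the relations together gives one ordering: box 12 < box 5 < box 1 < box 10 < box 3 < box 17 < box 4 < box 8 < box 6 < box 16 < box 9 < box 2.
Counting 10 from the largest end gives box 1.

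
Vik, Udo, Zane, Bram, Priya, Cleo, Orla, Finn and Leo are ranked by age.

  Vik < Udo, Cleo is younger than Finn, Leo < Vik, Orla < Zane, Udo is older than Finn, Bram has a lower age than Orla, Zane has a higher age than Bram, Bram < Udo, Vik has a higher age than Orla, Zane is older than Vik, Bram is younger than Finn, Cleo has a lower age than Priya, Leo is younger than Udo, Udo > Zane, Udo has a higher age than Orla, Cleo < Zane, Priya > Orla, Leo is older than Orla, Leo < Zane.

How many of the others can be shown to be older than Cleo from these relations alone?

4

From Cleo the given relations immediately reach Priya, Finn, Zane.
From those, Udo — 4 in total.
Nothing else is reachable above Cleo; 4 in all.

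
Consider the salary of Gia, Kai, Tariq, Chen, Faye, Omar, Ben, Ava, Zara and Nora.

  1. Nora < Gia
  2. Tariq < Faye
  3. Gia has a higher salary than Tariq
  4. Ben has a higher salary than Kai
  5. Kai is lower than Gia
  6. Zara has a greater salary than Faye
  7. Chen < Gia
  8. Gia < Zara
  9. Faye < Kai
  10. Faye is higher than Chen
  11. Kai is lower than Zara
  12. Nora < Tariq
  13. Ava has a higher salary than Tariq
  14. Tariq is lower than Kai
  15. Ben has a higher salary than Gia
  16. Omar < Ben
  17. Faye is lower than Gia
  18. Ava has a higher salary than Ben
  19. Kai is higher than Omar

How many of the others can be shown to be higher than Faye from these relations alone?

5

Directly above Faye: Kai, Gia, Zara.
One step further: Ben (4 so far).
One step further: Ava (5 so far).
Nothing else is reachable above Faye; 5 in all.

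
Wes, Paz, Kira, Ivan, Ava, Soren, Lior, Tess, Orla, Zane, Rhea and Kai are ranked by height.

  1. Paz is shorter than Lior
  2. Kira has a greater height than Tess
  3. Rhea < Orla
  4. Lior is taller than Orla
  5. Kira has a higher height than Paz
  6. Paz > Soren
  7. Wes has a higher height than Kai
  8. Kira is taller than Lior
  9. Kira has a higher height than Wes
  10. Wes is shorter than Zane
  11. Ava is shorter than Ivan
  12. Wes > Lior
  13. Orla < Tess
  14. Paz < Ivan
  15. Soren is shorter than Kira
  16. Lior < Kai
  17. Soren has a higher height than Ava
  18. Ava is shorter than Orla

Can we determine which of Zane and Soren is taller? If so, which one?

Zane

Soren < Paz < Lior < Kai < Wes < Zane, by transitivity through Paz, Lior, Kai, Wes.
So Zane is taller.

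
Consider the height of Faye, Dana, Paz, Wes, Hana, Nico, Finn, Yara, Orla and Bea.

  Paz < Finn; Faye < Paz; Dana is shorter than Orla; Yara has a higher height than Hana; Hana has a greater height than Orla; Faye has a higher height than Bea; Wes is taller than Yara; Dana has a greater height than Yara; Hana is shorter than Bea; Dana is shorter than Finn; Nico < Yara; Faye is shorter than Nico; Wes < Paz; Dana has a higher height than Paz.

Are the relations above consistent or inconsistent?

We have Dana < Orla stated directly, yet also Orla < Hana < Bea < Faye < Nico < Yara < Wes < Paz < Dana by chaining the others — so Orla < Dana. Contradiction.

inconsistent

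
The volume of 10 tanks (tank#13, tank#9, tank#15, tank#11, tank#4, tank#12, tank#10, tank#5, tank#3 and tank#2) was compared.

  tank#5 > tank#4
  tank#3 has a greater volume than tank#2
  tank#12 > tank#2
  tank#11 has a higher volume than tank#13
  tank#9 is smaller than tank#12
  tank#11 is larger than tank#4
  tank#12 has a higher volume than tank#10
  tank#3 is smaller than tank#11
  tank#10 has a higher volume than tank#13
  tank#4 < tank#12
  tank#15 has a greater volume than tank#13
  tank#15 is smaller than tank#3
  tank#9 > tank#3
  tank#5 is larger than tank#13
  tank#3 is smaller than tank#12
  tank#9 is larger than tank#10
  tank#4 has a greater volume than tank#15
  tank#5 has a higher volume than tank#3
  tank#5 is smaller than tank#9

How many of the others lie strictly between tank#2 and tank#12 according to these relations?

3

Chaining upward from tank#2 reaches: tank#3, tank#5, tank#9, tank#11.
Chaining downward from tank#12 reaches: tank#13, tank#15, tank#3, tank#4, tank#10, tank#5, tank#9.
Strictly between tank#2 and tank#12 are those in both lists: tank#3, tank#5, tank#9 — 3 elements.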